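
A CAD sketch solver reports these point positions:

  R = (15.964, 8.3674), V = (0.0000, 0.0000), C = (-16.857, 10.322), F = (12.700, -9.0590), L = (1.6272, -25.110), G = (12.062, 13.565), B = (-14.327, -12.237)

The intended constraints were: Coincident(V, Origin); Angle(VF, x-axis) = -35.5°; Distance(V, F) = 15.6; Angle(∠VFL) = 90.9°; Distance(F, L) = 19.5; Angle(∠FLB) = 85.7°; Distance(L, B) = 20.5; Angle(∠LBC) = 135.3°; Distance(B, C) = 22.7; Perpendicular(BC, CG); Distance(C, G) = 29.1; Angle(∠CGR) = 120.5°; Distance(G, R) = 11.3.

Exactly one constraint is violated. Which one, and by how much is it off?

Distance(G, R) = 11.3 — off by 4.80.

V = (0.00, 0.00) ✓; VF at -35.50° ✓; |VF| = 15.60 ✓; ∠VFL = 90.90° ✓; |FL| = 19.50 ✓; ∠FLB = 85.70° ✓; |LB| = 20.50 ✓; ∠LBC = 135.3° ✓; |BC| = 22.70 ✓; ∠(BC, CG) = 90.00° ✓; |CG| = 29.10 ✓; ∠CGR = 120.5° ✓; |GR| = 6.499 ✗.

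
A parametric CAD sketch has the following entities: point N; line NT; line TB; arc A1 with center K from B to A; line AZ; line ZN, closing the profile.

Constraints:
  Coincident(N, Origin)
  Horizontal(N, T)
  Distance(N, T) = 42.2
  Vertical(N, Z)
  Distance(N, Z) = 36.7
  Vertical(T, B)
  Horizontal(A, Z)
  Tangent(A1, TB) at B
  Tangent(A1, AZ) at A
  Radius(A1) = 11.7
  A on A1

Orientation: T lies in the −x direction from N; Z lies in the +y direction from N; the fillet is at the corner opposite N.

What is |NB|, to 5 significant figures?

49.049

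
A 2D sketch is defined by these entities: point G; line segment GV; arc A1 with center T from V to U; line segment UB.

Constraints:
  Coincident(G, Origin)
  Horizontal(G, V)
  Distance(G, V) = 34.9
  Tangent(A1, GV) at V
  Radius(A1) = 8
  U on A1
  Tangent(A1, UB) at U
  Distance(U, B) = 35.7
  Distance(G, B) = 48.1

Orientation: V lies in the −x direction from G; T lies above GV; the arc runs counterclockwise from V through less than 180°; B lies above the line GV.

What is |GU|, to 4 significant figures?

27.86

Checks: |TU| = 8.000 ✓; ∠(TU, UB) = 90.00° ✓; |UB| = 35.70 ✓; |GB| = 48.10 ✓.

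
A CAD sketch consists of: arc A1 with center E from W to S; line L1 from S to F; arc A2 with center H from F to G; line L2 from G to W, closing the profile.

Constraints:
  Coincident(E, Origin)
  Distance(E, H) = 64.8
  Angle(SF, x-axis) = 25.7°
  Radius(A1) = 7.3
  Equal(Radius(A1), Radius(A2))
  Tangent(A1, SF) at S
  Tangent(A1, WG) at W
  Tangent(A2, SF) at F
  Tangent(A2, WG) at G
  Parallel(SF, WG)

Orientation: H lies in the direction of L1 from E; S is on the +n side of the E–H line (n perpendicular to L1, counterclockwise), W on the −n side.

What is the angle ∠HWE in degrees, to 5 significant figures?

83.572°

The slot axis is L1's direction at 25.7°, so u = (cos 25.7°, sin 25.7°) = (0.90108, 0.43366) and n = (−sin 25.7°, cos 25.7°) = (-0.43366, 0.90108). E is at the origin and H lies 64.8 along u from E, so H = 64.8·u = (58.390, 28.101). Tangency of A1 to both parallel lines with radius 7.3 puts S and W at E ± 7.3·n: S = (-3.1657, 6.5779), W = (3.1657, -6.5779). Then cos ∠HWE = WH·WE / (|WH||WE|), giving 83.572°.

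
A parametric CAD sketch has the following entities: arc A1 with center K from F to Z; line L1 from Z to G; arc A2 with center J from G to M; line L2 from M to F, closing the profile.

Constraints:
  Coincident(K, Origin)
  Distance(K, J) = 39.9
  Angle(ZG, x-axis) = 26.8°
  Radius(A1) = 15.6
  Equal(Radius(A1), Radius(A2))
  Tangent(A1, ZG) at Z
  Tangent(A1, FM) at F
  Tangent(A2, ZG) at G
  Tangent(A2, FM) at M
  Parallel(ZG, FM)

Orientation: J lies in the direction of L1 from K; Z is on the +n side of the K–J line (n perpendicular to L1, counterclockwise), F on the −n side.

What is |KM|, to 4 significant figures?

42.84

Tangency of A1 to both parallel lines with radius 15.6 puts Z and F at K ± 15.6·n: Z = (-7.034, 13.92), F = (7.034, -13.92). Equal radii place G and M the same way about J: G = J + 15.6·n = (28.58, 31.91), M = J − 15.6·n = (42.65, 4.066). Then |KM| = |M − K| = 42.84.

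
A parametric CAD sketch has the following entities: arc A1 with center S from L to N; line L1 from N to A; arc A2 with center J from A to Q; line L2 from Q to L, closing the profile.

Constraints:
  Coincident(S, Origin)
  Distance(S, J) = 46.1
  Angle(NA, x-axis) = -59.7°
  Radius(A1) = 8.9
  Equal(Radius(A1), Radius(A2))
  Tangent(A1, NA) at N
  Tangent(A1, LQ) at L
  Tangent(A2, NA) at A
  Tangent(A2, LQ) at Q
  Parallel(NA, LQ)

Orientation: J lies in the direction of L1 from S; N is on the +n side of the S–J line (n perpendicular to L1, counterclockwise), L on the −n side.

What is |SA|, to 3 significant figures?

47.0

Tangency of A1 to both parallel lines with radius 8.9 puts N and L at S ± 8.9·n: N = (7.68, 4.49), L = (-7.68, -4.49). Equal radii place A and Q the same way about J: A = J + 8.9·n = (30.9, -35.3), Q = J − 8.9·n = (15.6, -44.3). Then |SA| = |A − S| = 47.0.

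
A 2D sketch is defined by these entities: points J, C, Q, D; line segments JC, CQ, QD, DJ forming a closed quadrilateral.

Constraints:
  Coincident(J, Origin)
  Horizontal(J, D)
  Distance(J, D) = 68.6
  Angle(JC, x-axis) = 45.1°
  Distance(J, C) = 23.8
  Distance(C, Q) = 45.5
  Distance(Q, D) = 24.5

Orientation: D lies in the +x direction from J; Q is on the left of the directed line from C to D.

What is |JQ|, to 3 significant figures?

66.1

J is at the origin; J and D share the same y with |JD| = 68.6 and D in +x, so D = (68.6, 0). JC runs at 45.1° with |JC| = 23.8, so C = (16.8, 16.9). Q is determined by |CQ| = 45.5 and |QD| = 24.5 together: it lies at the intersection of circle(C, 45.5) and circle(D, 24.5). With |CD| = 54.5, the foot of the radical line on CD is 40.7 from C and the perpendicular offset is √(45.5² − 40.7²) = 20.3. Taking the left-of-CD solution: Q = (61.8, 23.5).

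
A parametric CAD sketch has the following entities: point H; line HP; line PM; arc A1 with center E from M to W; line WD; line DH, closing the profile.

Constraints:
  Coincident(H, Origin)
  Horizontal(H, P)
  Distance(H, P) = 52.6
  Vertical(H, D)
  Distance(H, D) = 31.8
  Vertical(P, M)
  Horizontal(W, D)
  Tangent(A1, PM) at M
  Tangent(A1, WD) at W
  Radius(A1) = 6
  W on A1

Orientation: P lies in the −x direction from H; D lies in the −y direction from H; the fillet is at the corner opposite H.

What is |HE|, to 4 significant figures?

53.27

H and D share the same x with |HD| = 31.8 and D on the −y side, so D = (0.000, -31.80). The virtual corner opposite H is at (-52.60, -31.80). A1 meets PM tangentially, so EM is at right angles to PM and A1 meets WD tangentially, so EW is at right angles to WD, with radius 6.0, so the center E sits 6.0 in from both sides at E = (-46.60, -25.80). Then |HE| = |E − H| = 53.27.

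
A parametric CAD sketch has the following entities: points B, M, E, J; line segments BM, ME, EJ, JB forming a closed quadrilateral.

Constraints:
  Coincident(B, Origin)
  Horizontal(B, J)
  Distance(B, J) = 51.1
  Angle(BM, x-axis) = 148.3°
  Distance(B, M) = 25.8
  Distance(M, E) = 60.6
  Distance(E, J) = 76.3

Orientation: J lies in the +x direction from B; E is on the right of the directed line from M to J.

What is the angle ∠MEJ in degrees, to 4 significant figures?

64.55°

Checks: |ME| = 60.60 ✓; |EJ| = 76.30 ✓.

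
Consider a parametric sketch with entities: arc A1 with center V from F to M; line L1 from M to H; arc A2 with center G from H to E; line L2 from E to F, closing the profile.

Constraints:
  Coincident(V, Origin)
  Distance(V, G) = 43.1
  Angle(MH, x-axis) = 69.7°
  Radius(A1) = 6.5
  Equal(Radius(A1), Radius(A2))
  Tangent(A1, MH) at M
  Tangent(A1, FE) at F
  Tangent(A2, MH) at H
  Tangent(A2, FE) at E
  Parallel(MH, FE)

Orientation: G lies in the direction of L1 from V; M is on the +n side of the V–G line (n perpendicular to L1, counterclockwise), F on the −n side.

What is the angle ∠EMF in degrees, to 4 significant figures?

73.22°

The slot axis is L1's direction at 69.7°, so u = (cos 69.7°, sin 69.7°) = (0.3469, 0.9379) and n = (−sin 69.7°, cos 69.7°) = (-0.9379, 0.3469). V is at the origin and G lies 43.1 along u from V, so G = 43.1·u = (14.95, 40.42). Tangency of A1 to both parallel lines with radius 6.5 puts M and F at V ± 6.5·n: M = (-6.096, 2.255), F = (6.096, -2.255). Equal radii place H and E the same way about G: H = G + 6.5·n = (8.857, 42.68), E = G − 6.5·n = (21.05, 38.17). Then cos ∠EMF = ME·MF / (|ME||MF|), giving 73.22°.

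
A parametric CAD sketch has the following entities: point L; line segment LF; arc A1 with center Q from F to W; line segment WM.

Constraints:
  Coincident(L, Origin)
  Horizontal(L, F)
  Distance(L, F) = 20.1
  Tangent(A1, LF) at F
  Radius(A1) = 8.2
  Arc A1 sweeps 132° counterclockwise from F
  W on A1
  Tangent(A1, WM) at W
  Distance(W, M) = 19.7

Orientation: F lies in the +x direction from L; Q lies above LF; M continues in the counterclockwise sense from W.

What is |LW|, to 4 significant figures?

29.55

Tangency of A1 to LF means the radius QF is perpendicular to LF, so Q = F + (0, 8.2) = (20.10, 8.200). On A1, F sits at bearing -90° from Q; a 132° counterclockwise sweep puts W at bearing 42°, so W = Q + 8.2·(cos 42°, sin 42°) = (26.19, 13.69). Then |LW| = |W − L| = 29.55.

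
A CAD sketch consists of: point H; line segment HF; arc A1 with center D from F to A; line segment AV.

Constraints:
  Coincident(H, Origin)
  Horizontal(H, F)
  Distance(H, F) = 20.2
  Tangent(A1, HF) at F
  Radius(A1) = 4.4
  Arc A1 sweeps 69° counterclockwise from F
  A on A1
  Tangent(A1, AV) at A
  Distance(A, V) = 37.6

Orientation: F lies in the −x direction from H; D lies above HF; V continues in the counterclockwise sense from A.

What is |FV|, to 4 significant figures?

41.80

H is at the origin; HF is horizontal with |HF| = 20.2 and F on the −x side, so F = (-20.20, 0.000). Since A1 is tangent to HF there, DF ⟂ HF, so D = F + (0, 4.4) = (-20.20, 4.400). On A1, F sits at bearing -90° from D; a 69° counterclockwise sweep puts A at bearing -21°, so A = D + 4.4·(cos -21°, sin -21°) = (-16.09, 2.823). The tangent condition forces DA to be normal to AV, so AV runs along (−sin -21°, cos -21°); with |AV| = 37.6, V = (-2.618, 37.93). Then |FV| = |V − F| = 41.80.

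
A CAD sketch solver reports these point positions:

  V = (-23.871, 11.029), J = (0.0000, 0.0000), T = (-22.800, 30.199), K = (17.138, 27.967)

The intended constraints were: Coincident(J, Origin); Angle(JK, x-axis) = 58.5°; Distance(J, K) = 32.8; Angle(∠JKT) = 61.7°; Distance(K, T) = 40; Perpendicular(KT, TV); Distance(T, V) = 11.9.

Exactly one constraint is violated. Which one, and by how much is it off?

Distance(T, V) = 11.9 — off by 7.30.

J = (0.00, 0.00) ✓; JK at 58.50° ✓; |JK| = 32.80 ✓; ∠JKT = 61.70° ✓; |KT| = 40.00 ✓; ∠(KT, TV) = 90.00° ✓; |TV| = 19.20 ✗.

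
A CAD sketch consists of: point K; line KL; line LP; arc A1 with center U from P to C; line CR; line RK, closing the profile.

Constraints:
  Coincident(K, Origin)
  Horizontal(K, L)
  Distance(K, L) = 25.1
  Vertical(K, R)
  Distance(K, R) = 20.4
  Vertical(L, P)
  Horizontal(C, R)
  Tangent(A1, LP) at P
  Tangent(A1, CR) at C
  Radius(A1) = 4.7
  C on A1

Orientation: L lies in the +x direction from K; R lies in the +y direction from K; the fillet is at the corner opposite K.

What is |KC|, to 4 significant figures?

28.85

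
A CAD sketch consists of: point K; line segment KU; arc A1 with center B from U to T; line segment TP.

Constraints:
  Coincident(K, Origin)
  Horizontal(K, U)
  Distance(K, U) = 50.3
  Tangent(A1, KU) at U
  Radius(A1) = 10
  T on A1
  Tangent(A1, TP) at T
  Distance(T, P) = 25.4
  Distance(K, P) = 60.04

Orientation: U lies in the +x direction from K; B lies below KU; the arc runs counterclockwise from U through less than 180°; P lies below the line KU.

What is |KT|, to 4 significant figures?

42.54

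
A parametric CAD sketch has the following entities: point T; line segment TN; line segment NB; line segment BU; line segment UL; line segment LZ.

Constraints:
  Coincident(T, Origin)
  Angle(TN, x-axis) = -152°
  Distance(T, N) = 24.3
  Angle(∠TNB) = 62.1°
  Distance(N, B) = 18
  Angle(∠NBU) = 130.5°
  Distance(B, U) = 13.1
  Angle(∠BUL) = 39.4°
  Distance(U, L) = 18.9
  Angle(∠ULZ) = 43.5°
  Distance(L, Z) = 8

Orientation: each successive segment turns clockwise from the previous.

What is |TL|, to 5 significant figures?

15.229

T is at the origin; TN runs at -152.0° with length 24.3, so N = (-21.456, -11.408). ∠TNB = 62.1° gives NB at 90.100° from the x-axis; with |NB| = 18.0, B = (-21.487, 6.5918). ∠NBU = 130.5° gives BU at 40.600° from the x-axis; with |BU| = 13.1, U = (-11.541, 15.117). ∠BUL = 39.4° gives UL at -100.00° from the x-axis; with |UL| = 18.9, L = (-14.823, -3.4959). Then |TL| = |L − T| = 15.229.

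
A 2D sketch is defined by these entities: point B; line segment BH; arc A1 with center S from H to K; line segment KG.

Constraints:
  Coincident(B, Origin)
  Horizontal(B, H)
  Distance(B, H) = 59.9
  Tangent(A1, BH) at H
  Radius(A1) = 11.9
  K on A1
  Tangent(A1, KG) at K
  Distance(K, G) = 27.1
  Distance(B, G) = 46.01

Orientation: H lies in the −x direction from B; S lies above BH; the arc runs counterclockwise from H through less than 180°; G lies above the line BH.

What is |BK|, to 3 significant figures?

50.0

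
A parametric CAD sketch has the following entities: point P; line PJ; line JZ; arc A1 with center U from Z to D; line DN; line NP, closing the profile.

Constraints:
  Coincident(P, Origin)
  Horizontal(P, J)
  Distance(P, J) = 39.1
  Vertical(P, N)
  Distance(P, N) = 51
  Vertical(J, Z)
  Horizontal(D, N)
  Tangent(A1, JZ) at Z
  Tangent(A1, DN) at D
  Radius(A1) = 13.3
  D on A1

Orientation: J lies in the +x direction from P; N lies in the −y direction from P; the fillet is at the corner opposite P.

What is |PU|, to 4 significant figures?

45.68

P is at the origin; P and J share the same y with |PJ| = 39.1 and J on the +x side, so J = (39.10, 0.000). P and N share the same x with |PN| = 51.0 and N on the −y side, so N = (0.000, -51.00). The virtual corner opposite P is at (39.10, -51.00). A1 meets JZ tangentially, so UZ is at right angles to JZ and A1 meets DN tangentially, so UD is at right angles to DN, with radius 13.3, so the center U sits 13.3 in from both sides at U = (25.80, -37.70). Then |PU| = |U − P| = 45.68.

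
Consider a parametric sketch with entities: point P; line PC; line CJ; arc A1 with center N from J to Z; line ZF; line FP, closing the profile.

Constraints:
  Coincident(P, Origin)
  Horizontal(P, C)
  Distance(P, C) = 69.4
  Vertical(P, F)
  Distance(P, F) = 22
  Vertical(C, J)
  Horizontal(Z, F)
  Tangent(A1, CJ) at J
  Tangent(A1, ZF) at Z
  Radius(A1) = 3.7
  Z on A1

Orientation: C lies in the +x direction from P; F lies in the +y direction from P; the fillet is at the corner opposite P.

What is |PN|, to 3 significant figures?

68.2

PF is vertical with |PF| = 22.0 and F on the +y side, so F = (0.00, 22.0). The virtual corner opposite P is at (69.4, 22.0). Tangency of A1 to CJ means the radius NJ is perpendicular to CJ and tangency of A1 to ZF means the radius NZ is perpendicular to ZF, with radius 3.7, so the center N sits 3.7 in from both sides at N = (65.7, 18.3). Then |PN| = |N − P| = 68.2.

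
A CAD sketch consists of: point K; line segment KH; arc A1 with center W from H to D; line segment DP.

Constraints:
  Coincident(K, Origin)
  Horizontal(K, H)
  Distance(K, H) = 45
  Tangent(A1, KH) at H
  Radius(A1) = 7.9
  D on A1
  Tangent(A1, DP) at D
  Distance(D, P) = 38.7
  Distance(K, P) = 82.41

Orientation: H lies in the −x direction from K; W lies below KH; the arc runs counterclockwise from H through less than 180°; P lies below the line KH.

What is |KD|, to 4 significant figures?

51.21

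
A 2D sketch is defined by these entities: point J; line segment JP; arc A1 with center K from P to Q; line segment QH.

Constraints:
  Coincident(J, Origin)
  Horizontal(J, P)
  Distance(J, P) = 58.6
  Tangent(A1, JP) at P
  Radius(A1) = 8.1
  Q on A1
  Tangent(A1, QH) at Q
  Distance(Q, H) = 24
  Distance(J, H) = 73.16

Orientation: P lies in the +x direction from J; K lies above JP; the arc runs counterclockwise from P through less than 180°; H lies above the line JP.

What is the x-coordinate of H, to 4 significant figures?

65.57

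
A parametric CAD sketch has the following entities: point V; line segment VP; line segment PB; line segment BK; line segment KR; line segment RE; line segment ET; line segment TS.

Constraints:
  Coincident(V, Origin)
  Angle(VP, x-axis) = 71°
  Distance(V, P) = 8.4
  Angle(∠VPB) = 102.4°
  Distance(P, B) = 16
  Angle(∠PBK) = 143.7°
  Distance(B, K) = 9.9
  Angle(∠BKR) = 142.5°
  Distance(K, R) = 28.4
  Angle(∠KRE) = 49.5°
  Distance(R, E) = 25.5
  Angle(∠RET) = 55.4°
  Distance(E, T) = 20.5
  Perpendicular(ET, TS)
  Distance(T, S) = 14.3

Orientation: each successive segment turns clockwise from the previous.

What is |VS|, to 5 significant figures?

38.890

V is at the origin; VP runs at 71.0° with length 8.4, so P = (2.7348, 7.9424). ∠VPB = 102.4° gives PB at -6.6000° from the x-axis; with |PB| = 16.0, B = (18.629, 6.1034). ∠PBK = 143.7° gives BK at -42.900° from the x-axis; with |BK| = 9.9, K = (25.881, -0.63577). ∠BKR = 142.5° gives KR at -80.400° from the x-axis; with |KR| = 28.4, R = (30.617, -28.638). ∠KRE = 49.5° gives RE at 149.10° from the x-axis; with |RE| = 25.5, E = (8.7365, -15.543). ∠RET = 55.4° gives ET at 24.500° from the x-axis; with |ET| = 20.5, T = (27.391, -7.0415). ET ⟂ TS, so TS runs at -65.500°; with |TS| = 14.3, S = (33.321, -20.054). Then |VS| = |S − V| = 38.890.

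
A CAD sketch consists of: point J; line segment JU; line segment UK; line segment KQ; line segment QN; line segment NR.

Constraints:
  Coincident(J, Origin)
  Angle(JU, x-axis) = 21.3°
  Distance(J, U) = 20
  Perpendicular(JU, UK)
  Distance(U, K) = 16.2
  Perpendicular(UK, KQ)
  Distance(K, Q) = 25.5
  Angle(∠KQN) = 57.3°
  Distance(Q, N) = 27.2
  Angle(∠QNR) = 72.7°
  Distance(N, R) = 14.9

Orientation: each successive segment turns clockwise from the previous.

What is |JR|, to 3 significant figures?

19.4

J is at the origin; JU runs at 21.3° with length 20.0, so U = (18.6, 7.27). JU ⟂ UK, so UK runs at -68.7°; with |UK| = 16.2, K = (24.5, -7.83). UK is perpendicular to KQ, so KQ runs at -159°; with |KQ| = 25.5, Q = (0.760, -17.1). ∠KQN = 57.3° gives QN at 78.6° from the x-axis; with |QN| = 27.2, N = (6.14, 9.57). ∠QNR = 72.7° gives NR at -28.7° from the x-axis; with |NR| = 14.9, R = (19.2, 2.42). Then |JR| = |R − J| = 19.4.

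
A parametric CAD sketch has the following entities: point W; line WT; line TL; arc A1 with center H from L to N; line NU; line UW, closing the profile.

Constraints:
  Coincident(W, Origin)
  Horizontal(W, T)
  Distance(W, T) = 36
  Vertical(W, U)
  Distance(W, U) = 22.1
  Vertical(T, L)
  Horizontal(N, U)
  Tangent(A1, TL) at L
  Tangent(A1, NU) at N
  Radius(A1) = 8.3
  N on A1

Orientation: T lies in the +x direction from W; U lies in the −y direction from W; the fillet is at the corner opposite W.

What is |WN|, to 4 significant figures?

35.44

W is at the origin; WT is horizontal with |WT| = 36.0 and T on the +x side, so T = (36.00, 0.000). W and U share the same x with |WU| = 22.1 and U on the −y side, so U = (0.000, -22.10). The virtual corner opposite W is at (36.00, -22.10). A1 meets TL tangentially, so HL is at right angles to TL and since A1 is tangent to NU there, HN ⟂ NU, with radius 8.3, so the center H sits 8.3 in from both sides at H = (27.70, -13.80). That places the tangent points at L = (36.00, -13.80) on TL and N = (27.70, -22.10) on NU. Then |WN| = |N − W| = 35.44.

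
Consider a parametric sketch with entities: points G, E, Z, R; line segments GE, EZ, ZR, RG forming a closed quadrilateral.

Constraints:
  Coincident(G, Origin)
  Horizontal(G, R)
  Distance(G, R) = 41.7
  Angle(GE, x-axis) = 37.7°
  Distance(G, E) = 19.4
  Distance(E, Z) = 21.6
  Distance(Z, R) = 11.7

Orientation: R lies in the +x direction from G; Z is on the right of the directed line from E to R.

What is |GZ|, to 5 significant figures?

30.735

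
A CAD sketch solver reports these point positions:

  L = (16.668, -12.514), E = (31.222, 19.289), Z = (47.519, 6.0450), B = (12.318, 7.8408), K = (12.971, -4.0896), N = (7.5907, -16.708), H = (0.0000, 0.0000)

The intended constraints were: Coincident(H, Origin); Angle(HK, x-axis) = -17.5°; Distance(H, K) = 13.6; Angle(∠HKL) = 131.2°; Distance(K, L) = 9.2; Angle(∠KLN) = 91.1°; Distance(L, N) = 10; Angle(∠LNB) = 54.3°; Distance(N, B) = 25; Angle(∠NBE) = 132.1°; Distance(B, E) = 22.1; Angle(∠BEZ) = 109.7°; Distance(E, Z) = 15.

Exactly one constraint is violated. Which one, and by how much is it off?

Distance(E, Z) = 15 — off by 6.00.

H = (0.00, 0.00) ✓; HK at -17.50° ✓; |HK| = 13.60 ✓; ∠HKL = 131.2° ✓; |KL| = 9.200 ✓; ∠KLN = 91.10° ✓; |LN| = 9.999 ✓; ∠LNB = 54.30° ✓; |NB| = 25.00 ✓; ∠NBE = 132.1° ✓; |BE| = 22.10 ✓; ∠BEZ = 109.7° ✓; |EZ| = 21.00 ✗.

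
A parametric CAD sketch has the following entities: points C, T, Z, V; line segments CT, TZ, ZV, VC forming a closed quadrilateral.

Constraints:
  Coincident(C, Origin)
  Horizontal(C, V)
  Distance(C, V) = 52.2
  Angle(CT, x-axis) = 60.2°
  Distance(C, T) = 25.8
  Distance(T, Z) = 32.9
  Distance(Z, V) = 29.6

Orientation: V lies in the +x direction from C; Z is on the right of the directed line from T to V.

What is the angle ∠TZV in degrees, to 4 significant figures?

92.75°

C is at the origin; C and V share the same y with |CV| = 52.2 and V in +x, so V = (52.2, 0). CT runs at 60.2° with |CT| = 25.8, so T = (12.82, 22.39). Z is determined by |TZ| = 32.9 and |ZV| = 29.6 together: it lies at the intersection of circle(T, 32.9) and circle(V, 29.6). With |TV| = 45.30, the foot of the radical line on TV is 24.93 from T and the perpendicular offset is √(32.9² − 24.93²) = 21.47. Taking the right-of-TV solution: Z = (23.88, -8.599).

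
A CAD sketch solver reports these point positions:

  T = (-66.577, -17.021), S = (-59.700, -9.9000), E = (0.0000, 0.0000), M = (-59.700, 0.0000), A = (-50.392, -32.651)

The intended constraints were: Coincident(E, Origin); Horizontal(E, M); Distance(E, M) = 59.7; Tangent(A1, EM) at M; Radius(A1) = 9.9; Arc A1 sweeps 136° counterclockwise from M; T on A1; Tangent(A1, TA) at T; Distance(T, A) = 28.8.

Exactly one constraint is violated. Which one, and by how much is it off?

Distance(T, A) = 28.8 — off by 6.30.

E = (0.00, 0.00) ✓; E.y = 0.00, M.y = 0.00 ✓; |EM| = 59.70 ✓; ∠(SM, ME) = 90.00° ✓; |SM| = 9.900 ✓; bearing(S→T) − bearing(S→M) = 136.0° ✓; |ST| = 9.900 ✓; ∠(ST, TA) = 90.00° ✓; |TA| = 22.50 ✗.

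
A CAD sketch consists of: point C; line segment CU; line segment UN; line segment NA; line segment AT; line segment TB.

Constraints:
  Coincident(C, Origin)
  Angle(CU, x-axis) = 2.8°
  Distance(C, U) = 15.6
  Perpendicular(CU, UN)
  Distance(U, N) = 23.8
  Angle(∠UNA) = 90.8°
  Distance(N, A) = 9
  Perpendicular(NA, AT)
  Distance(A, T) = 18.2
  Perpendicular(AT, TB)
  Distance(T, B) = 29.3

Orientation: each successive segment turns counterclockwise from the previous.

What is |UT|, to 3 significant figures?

10.9

∠UNA = 90.8° gives NA at -178° from the x-axis; with |NA| = 9.0, A = (5.42, 24.2). NA ⟂ AT, so AT runs at -88.0°; with |AT| = 18.2, T = (6.06, 6.03). Then |UT| = |T − U| = 10.9.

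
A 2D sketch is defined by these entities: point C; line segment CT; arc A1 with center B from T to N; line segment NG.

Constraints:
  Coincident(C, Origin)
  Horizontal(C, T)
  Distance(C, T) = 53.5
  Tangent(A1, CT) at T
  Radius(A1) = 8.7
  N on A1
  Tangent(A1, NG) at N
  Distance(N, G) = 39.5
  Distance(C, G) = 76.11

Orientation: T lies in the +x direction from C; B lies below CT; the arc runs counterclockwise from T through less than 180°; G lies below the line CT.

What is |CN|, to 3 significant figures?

46.7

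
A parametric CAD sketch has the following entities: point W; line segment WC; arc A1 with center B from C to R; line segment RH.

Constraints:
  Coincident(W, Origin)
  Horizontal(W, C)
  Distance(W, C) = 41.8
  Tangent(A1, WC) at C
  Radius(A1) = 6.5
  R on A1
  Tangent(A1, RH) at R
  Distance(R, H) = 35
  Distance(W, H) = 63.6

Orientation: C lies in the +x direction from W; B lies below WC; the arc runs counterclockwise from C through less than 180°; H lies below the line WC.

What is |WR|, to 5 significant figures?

36.796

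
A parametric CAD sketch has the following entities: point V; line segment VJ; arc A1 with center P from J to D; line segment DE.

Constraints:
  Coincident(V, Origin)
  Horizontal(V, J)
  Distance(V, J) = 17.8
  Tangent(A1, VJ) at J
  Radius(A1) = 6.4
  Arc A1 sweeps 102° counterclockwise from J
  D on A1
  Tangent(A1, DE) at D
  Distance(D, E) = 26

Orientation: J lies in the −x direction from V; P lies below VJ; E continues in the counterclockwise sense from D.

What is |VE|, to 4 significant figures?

38.05

V is at the origin; V and J share the same y with |VJ| = 17.8 and J on the −x side, so J = (-17.80, 0.000). The tangent condition forces PJ to be normal to VJ, so P = J + (0, -6.4) = (-17.80, -6.400). On A1, J sits at bearing 90° from P; a 102° counterclockwise sweep puts D at bearing 192°, so D = P + 6.4·(cos 192°, sin 192°) = (-24.06, -7.731). Since A1 is tangent to DE there, PD ⟂ DE, so DE runs along (−sin 192°, cos 192°); with |DE| = 26.0, E = (-18.65, -33.16). Then |VE| = |E − V| = 38.05.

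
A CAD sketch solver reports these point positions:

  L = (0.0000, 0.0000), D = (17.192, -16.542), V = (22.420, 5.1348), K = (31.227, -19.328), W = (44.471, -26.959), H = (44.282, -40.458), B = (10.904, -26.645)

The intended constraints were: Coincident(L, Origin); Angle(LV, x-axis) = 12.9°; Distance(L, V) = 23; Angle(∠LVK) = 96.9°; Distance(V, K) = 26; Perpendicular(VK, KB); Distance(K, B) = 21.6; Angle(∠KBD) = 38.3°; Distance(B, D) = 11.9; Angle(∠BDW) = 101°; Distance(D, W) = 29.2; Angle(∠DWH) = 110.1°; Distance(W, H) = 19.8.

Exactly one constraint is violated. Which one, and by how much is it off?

Distance(W, H) = 19.8 — off by 6.30.

L = (0.00, 0.00) ✓; LV at 12.90° ✓; |LV| = 23.00 ✓; ∠LVK = 96.90° ✓; |VK| = 26.00 ✓; ∠(VK, KB) = 90.00° ✓; |KB| = 21.60 ✓; ∠KBD = 38.30° ✓; |BD| = 11.90 ✓; ∠BDW = 101.0° ✓; |DW| = 29.20 ✓; ∠DWH = 110.1° ✓; |WH| = 13.50 ✗.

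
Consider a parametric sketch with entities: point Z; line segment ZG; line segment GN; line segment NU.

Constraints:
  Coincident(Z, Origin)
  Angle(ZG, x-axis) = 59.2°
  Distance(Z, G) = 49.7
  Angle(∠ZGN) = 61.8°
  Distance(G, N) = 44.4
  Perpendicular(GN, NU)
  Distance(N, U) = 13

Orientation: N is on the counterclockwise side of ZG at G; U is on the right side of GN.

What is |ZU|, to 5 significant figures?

60.529

∠ZGN = 61.8°, so GN runs at 59.2° + (180° − 61.8°) = 177.40° from the x-axis; with |GN| = 44.4, N = G + 44.4·(cos 177.40°, sin 177.40°) = (-18.906, 44.704). The perpendicularity gives NU at right angles to GN; with |NU| = 13.0 on the right of GN, U = N + 13.0·(0.045363, 0.99897) = (-18.316, 57.691). Then |ZU| = |U − Z| = 60.529.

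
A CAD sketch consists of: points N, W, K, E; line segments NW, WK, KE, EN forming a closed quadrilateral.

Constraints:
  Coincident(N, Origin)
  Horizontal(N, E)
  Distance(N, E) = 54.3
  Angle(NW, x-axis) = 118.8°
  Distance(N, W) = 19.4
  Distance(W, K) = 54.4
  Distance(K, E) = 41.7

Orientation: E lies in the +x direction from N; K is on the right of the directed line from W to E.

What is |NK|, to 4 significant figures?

35.23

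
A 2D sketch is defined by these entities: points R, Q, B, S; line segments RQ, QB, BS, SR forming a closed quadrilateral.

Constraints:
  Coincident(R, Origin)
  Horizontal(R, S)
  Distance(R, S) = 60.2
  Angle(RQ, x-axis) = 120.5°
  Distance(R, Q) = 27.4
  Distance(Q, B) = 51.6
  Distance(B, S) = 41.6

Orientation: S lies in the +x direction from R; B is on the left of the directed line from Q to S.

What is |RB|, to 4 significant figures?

50.11

R is at the origin; RS is horizontal with |RS| = 60.2 and S in +x, so S = (60.2, 0). RQ runs at 120.5° with |RQ| = 27.4, so Q = (-13.91, 23.61). B is determined by |QB| = 51.6 and |BS| = 41.6 together: it lies at the intersection of circle(Q, 51.6) and circle(S, 41.6). With |QS| = 77.78, the foot of the radical line on QS is 44.88 from Q and the perpendicular offset is √(51.6² − 44.88²) = 25.46. Taking the left-of-QS solution: B = (36.58, 34.25).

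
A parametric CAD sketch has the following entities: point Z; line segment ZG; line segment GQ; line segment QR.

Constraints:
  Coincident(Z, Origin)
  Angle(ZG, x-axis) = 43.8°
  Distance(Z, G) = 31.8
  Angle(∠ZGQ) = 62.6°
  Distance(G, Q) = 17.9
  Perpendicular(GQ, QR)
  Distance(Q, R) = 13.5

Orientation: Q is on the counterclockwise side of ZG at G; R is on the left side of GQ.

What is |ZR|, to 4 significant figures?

15.09

Z is at the origin; ZG runs at 43.8° with length 31.8, so G = 31.8·(cos 43.8°, sin 43.8°) = (22.95, 22.01). ∠ZGQ = 62.6°, so GQ runs at 43.8° + (180° − 62.6°) = 161.2° from the x-axis; with |GQ| = 17.9, Q = G + 17.9·(cos 161.2°, sin 161.2°) = (6.007, 27.78). GQ ⟂ QR; with |QR| = 13.5 on the left of GQ, R = Q + 13.5·(-0.3223, -0.9466) = (1.656, 15.00). Then |ZR| = |R − Z| = 15.09.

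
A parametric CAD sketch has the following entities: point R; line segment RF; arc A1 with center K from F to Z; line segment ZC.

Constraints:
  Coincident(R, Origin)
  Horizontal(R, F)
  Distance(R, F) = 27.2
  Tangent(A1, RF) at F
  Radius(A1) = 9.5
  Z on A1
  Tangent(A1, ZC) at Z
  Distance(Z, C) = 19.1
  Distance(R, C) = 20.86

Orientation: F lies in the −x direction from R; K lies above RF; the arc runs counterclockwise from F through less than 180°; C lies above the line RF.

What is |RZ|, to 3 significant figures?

19.9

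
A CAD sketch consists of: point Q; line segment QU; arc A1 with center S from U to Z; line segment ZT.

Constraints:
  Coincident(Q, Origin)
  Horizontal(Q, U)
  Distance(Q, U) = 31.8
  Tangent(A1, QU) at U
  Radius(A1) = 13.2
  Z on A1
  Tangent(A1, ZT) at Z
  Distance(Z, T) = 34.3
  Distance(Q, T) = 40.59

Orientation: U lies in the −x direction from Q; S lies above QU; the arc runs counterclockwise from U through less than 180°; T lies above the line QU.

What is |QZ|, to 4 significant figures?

21.23

Checks: ∠(SU, UQ) = 90.00° ✓; |SZ| = 13.20 ✓; ∠(SZ, ZT) = 90.00° ✓; |ZT| = 34.30 ✓; |QT| = 40.59 ✓.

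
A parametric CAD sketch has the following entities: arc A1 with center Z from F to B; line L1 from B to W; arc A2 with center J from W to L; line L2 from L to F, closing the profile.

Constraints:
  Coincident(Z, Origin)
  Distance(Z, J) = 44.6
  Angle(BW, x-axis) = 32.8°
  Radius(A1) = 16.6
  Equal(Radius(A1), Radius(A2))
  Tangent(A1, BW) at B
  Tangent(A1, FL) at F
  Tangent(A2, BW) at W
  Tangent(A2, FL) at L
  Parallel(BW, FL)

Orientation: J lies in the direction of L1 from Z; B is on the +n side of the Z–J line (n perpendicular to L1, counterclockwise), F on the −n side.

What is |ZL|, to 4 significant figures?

47.59

The slot axis is L1's direction at 32.8°, so u = (cos 32.8°, sin 32.8°) = (0.8406, 0.5417) and n = (−sin 32.8°, cos 32.8°) = (-0.5417, 0.8406). Z is at the origin and J lies 44.6 along u from Z, so J = 44.6·u = (37.49, 24.16). Tangency of A1 to both parallel lines with radius 16.6 puts B and F at Z ± 16.6·n: B = (-8.992, 13.95), F = (8.992, -13.95). Equal radii place W and L the same way about J: W = J + 16.6·n = (28.50, 38.11), L = J − 16.6·n = (46.48, 10.21). Then |ZL| = |L − Z| = 47.59.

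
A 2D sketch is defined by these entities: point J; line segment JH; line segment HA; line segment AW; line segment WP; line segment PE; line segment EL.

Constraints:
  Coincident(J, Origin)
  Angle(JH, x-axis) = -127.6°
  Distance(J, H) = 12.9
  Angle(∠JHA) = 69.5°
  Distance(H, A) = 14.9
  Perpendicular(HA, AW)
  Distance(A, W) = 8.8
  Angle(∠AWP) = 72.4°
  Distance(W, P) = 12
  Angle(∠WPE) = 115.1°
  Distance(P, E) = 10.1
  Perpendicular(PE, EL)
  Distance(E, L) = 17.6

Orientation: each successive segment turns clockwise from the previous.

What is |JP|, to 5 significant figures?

6.9917

J is at the origin; JH runs at -127.6° with length 12.9, so H = (-7.8709, -10.221). ∠JHA = 69.5° gives HA at 121.90° from the x-axis; with |HA| = 14.9, A = (-15.745, 2.4291). HA is perpendicular to AW, so AW runs at 31.900°; with |AW| = 8.8, W = (-8.2737, 7.0794). ∠AWP = 72.4° gives WP at -75.700° from the x-axis; with |WP| = 12.0, P = (-5.3097, -4.5488). Then |JP| = |P − J| = 6.9917.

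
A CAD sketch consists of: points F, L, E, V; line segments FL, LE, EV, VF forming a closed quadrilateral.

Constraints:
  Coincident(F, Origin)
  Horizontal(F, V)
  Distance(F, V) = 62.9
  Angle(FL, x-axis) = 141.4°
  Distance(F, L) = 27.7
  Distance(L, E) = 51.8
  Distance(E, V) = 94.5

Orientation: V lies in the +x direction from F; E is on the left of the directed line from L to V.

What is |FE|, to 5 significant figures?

66.337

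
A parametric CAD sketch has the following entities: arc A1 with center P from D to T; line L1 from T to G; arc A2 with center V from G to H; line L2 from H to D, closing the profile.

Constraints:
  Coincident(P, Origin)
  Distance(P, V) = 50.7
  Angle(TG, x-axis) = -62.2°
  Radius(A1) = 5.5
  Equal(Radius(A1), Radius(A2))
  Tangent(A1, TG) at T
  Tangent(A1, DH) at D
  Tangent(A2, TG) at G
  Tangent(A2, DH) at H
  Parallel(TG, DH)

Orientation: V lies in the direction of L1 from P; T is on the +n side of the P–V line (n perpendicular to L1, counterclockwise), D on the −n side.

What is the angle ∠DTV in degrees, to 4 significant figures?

83.81°

The slot axis is L1's direction at -62.2°, so u = (cos -62.2°, sin -62.2°) = (0.4664, -0.8846) and n = (−sin -62.2°, cos -62.2°) = (0.8846, 0.4664). P is at the origin and V lies 50.7 along u from P, so V = 50.7·u = (23.65, -44.85). Tangency of A1 to both parallel lines with radius 5.5 puts T and D at P ± 5.5·n: T = (4.865, 2.565), D = (-4.865, -2.565). Then cos ∠DTV = TD·TV / (|TD||TV|), giving 83.81°.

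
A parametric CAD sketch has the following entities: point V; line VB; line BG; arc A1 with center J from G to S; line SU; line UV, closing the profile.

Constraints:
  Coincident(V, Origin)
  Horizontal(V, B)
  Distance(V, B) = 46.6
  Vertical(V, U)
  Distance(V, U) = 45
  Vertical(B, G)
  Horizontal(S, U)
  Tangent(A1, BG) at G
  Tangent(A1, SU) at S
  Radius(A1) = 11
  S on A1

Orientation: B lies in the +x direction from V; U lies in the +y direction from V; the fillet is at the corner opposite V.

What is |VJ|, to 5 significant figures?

49.228

V is at the origin; V and B share the same y with |VB| = 46.6 and B on the +x side, so B = (46.600, 0.0000). V and U share the same x with |VU| = 45.0 and U on the +y side, so U = (0.0000, 45.000). The virtual corner opposite V is at (46.600, 45.000). A1 meets BG tangentially, so JG is at right angles to BG and tangency of A1 to SU means the radius JS is perpendicular to SU, with radius 11.0, so the center J sits 11.0 in from both sides at J = (35.600, 34.000). Then |VJ| = |J − V| = 49.228.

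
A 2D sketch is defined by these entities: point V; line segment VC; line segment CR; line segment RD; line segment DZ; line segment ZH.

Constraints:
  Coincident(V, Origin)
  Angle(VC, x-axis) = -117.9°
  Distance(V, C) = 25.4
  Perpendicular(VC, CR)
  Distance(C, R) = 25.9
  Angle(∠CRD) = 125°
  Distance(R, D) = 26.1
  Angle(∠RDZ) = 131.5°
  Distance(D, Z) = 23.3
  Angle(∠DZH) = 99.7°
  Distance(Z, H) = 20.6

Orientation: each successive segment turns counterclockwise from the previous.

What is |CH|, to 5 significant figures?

45.190

V is at the origin; VC runs at -117.9° with length 25.4, so C = (-11.885, -22.448). The perpendicularity gives CR at right angles to VC, so CR runs at -27.900°; with |CR| = 25.9, R = (11.004, -34.567). ∠CRD = 125.0° gives RD at 27.100° from the x-axis; with |RD| = 26.1, D = (34.239, -22.677). ∠RDZ = 131.5° gives DZ at 75.600° from the x-axis; with |DZ| = 23.3, Z = (40.033, -0.10932). ∠DZH = 99.7° gives ZH at 155.90° from the x-axis; with |ZH| = 20.6, H = (21.229, 8.3023). Then |CH| = |H − C| = 45.190.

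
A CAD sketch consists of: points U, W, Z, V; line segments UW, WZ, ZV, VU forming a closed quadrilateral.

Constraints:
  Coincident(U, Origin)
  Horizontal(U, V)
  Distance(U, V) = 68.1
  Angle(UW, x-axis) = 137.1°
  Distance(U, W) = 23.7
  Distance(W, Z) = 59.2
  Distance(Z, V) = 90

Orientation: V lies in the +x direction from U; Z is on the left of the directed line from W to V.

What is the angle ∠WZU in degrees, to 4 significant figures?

19.22°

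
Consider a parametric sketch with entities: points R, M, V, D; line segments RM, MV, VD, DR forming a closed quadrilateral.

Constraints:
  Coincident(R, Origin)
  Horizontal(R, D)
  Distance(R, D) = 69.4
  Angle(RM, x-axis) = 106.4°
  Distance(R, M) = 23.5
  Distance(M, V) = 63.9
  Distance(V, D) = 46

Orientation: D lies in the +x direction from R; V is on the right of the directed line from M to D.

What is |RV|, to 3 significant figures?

42.9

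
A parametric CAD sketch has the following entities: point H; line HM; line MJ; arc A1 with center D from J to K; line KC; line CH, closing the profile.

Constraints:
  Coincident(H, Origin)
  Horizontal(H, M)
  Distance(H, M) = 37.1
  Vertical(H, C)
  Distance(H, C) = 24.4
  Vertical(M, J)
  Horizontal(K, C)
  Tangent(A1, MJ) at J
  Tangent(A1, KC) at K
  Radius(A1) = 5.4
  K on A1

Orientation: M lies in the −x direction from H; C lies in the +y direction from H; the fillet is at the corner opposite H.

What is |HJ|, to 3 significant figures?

41.7

H is at the origin; H and M share the same y with |HM| = 37.1 and M on the −x side, so M = (-37.1, 0.00). HC is vertical with |HC| = 24.4 and C on the +y side, so C = (0.00, 24.4). The virtual corner opposite H is at (-37.1, 24.4). Since A1 is tangent to MJ there, DJ ⟂ MJ and A1 meets KC tangentially, so DK is at right angles to KC, with radius 5.4, so the center D sits 5.4 in from both sides at D = (-31.7, 19.0). That places the tangent points at J = (-37.1, 19.0) on MJ and K = (-31.7, 24.4) on KC. Then |HJ| = |J − H| = 41.7.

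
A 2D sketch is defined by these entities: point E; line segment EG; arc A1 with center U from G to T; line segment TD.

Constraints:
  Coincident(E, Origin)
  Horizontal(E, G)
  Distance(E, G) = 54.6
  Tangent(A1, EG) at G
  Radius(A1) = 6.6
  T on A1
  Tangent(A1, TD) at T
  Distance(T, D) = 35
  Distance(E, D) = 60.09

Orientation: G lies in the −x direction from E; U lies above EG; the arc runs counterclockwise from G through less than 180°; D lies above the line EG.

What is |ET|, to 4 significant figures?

48.40

Checks: |EG| = 54.60 ✓; ∠(UG, GE) = 90.00° ✓; |UT| = 6.600 ✓; ∠(UT, TD) = 90.00° ✓; |TD| = 35.00 ✓; |ED| = 60.09 ✓.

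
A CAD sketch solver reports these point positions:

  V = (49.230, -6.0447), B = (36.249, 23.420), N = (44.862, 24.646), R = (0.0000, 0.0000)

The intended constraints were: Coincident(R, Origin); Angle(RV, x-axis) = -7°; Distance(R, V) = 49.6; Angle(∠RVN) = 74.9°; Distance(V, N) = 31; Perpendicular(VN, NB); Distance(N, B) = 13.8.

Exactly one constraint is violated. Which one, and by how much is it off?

Distance(N, B) = 13.8 — off by 5.10.

R = (0.00, 0.00) ✓; RV at -7.000° ✓; |RV| = 49.60 ✓; ∠RVN = 74.90° ✓; |VN| = 31.00 ✓; ∠(VN, NB) = 90.00° ✓; |NB| = 8.700 ✗.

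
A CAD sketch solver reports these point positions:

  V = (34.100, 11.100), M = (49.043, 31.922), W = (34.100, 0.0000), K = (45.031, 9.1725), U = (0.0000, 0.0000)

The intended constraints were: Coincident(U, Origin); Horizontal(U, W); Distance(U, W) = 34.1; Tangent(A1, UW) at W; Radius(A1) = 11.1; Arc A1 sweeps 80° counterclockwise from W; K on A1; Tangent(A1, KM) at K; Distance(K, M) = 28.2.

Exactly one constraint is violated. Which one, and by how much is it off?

Distance(K, M) = 28.2 — off by 5.10.

U = (0.00, 0.00) ✓; U.y = 0.00, W.y = 0.00 ✓; |UW| = 34.10 ✓; ∠(VW, WU) = 90.00° ✓; |VW| = 11.10 ✓; bearing(V→K) − bearing(V→W) = 80.00° ✓; |VK| = 11.10 ✓; ∠(VK, KM) = 90.00° ✓; |KM| = 23.10 ✗.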